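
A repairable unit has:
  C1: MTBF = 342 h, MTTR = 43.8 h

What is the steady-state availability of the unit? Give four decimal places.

0.8865

A(C1) = MTBF/(MTBF+MTTR) = 342/(342+43.8) = 0.8865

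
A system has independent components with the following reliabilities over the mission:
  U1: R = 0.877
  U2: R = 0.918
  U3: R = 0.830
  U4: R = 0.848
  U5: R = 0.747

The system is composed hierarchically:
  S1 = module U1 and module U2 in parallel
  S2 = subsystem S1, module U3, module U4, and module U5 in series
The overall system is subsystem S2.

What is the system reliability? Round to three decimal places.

Parallel (U1 and U2): 1 − (1 − 0.87700)(1 − 0.91800) = 0.98991
Series ([0.98991], U3, U4, and U5): 0.98991 × 0.83000 × 0.84800 × 0.74700 = 0.520

0.520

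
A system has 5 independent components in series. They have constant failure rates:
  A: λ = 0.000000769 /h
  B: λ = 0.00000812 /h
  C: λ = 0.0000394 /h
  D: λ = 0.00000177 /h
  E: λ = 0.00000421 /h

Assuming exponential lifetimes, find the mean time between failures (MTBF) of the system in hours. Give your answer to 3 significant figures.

18400

Series of exponential components: λ_sys = Σ λ_i
λ_sys = 0.000000769 + 0.00000812 + 0.0000394 + 0.00000177 + 0.00000421 = 5.4269e-05 /h
MTBF = 1 / λ_sys = 18400 h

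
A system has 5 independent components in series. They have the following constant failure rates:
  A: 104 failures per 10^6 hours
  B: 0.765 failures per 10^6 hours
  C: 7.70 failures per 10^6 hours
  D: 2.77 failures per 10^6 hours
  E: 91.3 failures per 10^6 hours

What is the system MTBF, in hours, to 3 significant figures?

Series of exponential components: λ_sys = Σ λ_i
λ_sys = 0.000104 + 0.000000765 + 0.00000770 + 0.00000277 + 0.0000913 = 2.0653e-04 /h
MTBF = 1 / λ_sys = 4840 h

4840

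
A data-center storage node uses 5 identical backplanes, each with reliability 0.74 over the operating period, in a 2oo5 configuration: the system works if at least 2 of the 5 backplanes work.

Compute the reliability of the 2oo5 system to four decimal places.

0.9819

R = Σ_{i=2}^{5} C(5,i) p^i (1−p)^{5−i} with p = 0.74
C(5,2)·0.74^2·0.26^3 = 0.096246
C(5,3)·0.74^3·0.26^2 = 0.273931
C(5,4)·0.74^4·0.26^1 = 0.389825
C(5,5)·0.74^5·0.26^0 = 0.221901
Sum = 0.9819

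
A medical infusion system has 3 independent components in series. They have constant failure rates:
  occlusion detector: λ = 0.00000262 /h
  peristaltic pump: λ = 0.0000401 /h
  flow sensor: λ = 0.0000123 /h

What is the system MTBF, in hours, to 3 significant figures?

Series of exponential components: λ_sys = Σ λ_i
λ_sys = 0.00000262 + 0.0000401 + 0.0000123 = 5.5020e-05 /h
MTBF = 1 / λ_sys = 18200 h

18200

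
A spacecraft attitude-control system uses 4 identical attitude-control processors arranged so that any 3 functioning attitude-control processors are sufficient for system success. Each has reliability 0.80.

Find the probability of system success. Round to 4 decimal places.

0.8192

R = Σ_{i=3}^{4} C(4,i) p^i (1−p)^{4−i} with p = 0.80
C(4,3)·0.80^3·0.20^1 = 0.409600
C(4,4)·0.80^4·0.20^0 = 0.409600
Sum = 0.8192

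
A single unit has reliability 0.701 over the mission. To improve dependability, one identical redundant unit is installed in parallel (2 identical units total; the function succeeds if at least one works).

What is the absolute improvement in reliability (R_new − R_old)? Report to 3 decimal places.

R_before = 0.701
R_after = 1 − (1 − 0.701)^2 = 0.911
ΔR = 0.911 − 0.701 = 0.210

0.210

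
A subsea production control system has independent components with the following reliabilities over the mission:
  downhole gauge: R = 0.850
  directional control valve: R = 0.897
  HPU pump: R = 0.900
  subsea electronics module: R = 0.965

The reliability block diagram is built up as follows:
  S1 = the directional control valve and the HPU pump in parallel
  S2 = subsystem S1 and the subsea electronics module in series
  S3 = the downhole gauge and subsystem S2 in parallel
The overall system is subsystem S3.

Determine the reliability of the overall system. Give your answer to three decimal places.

0.993

Parallel (directional control valve and HPU pump): 1 − (1 − 0.89700)(1 − 0.90000) = 0.98970
Series ([0.98970] and subsea electronics module): 0.98970 × 0.96500 = 0.95506
Parallel (downhole gauge and [0.95506]): 1 − (1 − 0.85000)(1 − 0.95506) = 0.993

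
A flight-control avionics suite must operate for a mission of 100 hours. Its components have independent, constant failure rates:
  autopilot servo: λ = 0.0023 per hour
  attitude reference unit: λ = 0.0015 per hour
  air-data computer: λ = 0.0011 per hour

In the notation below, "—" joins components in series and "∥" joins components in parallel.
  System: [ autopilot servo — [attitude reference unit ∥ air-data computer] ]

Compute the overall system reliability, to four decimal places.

R(autopilot servo) = exp(−0.0023 × 100) = 0.794534
R(attitude reference unit) = exp(−0.0015 × 100) = 0.860708
R(air-data computer) = exp(−0.0011 × 100) = 0.895834
Parallel (attitude reference unit and air-data computer): 1 − (1 − 0.860708)(1 − 0.895834) = 0.985491
Series (autopilot servo and [0.985491]): 0.794534 × 0.985491 = 0.7830

0.7830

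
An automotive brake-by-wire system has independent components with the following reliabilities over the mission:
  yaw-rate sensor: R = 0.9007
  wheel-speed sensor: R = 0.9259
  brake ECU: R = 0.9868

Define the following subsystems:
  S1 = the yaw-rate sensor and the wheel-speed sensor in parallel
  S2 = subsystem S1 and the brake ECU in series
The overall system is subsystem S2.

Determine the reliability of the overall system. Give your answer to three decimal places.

Parallel (yaw-rate sensor and wheel-speed sensor): 1 − (1 − 0.90070)(1 − 0.92590) = 0.99264
Series ([0.99264] and brake ECU): 0.99264 × 0.98680 = 0.980

0.980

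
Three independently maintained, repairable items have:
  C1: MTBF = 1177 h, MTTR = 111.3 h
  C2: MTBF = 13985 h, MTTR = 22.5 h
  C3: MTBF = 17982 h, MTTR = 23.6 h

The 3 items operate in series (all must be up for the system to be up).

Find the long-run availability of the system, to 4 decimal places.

A(C1) = MTBF/(MTBF+MTTR) = 1177/(1177+111.3) = 0.913607
A(C2) = MTBF/(MTBF+MTTR) = 13985/(13985+22.5) = 0.998394
A(C3) = MTBF/(MTBF+MTTR) = 17982/(17982+23.6) = 0.998689
Series availability: 0.913607 × 0.998394 × 0.998689 = 0.9109

0.9109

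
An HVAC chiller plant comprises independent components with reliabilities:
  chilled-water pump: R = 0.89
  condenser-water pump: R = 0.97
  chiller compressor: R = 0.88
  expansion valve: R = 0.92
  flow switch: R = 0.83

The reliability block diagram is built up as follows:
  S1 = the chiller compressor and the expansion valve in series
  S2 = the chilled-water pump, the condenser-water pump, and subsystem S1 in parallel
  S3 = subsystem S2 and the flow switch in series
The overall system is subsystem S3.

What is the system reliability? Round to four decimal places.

0.8295

Series (chiller compressor and expansion valve): 0.880000 × 0.920000 = 0.809600
Parallel (chilled-water pump, condenser-water pump, and [0.809600]): 1 − (1 − 0.890000)(1 − 0.970000)(1 − 0.809600) = 0.999372
Series ([0.999372] and flow switch): 0.999372 × 0.830000 = 0.8295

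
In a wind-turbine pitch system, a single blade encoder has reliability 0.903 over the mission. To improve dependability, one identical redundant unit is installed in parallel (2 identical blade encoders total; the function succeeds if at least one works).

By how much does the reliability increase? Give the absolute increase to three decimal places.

0.088

R_before = 0.903
R_after = 1 − (1 − 0.903)^2 = 0.991
ΔR = 0.991 − 0.903 = 0.088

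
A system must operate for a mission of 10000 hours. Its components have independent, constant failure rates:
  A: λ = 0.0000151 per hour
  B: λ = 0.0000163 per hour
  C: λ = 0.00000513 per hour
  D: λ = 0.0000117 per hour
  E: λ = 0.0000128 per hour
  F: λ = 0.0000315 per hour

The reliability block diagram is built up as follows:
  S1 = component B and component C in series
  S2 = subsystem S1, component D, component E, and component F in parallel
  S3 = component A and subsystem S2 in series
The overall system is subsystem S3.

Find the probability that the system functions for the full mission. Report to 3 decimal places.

0.859

R(A) = exp(−0.0000151 × 10000) = 0.85985
R(B) = exp(−0.0000163 × 10000) = 0.84959
R(C) = exp(−0.00000513 × 10000) = 0.94999
R(D) = exp(−0.0000117 × 10000) = 0.88959
R(E) = exp(−0.0000128 × 10000) = 0.87985
R(F) = exp(−0.0000315 × 10000) = 0.72979
Series (B and C): 0.84959 × 0.94999 = 0.80710
Parallel ([0.80710], D, E, and F): 1 − (1 − 0.80710)(1 − 0.88959)(1 − 0.87985)(1 − 0.72979) = 0.99931
Series (A and [0.99931]): 0.85985 × 0.99931 = 0.859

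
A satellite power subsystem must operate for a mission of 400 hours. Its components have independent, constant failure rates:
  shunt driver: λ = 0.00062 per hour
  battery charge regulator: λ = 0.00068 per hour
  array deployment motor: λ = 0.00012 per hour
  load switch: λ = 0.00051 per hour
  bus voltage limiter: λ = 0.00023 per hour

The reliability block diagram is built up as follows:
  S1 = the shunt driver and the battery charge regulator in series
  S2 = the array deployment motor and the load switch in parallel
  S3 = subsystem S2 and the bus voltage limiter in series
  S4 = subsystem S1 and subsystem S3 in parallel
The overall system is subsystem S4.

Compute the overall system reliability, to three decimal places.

0.961

R(shunt driver) = exp(−0.00062 × 400) = 0.78036
R(battery charge regulator) = exp(−0.00068 × 400) = 0.76185
R(array deployment motor) = exp(−0.00012 × 400) = 0.95313
R(load switch) = exp(−0.00051 × 400) = 0.81546
R(bus voltage limiter) = exp(−0.00023 × 400) = 0.91211
Series (shunt driver and battery charge regulator): 0.78036 × 0.76185 = 0.59452
Parallel (array deployment motor and load switch): 1 − (1 − 0.95313)(1 − 0.81546) = 0.99135
Series ([0.99135] and bus voltage limiter): 0.99135 × 0.91211 = 0.90422
Parallel ([0.59452] and [0.90422]): 1 − (1 − 0.59452)(1 − 0.90422) = 0.961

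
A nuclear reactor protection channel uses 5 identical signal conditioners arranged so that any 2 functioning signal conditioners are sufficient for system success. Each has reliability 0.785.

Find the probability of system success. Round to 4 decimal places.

R = Σ_{i=2}^{5} C(5,i) p^i (1−p)^{5−i} with p = 0.785
C(5,2)·0.785^2·0.215^3 = 0.061243
C(5,3)·0.785^3·0.215^2 = 0.223607
C(5,4)·0.785^4·0.215^1 = 0.408213
C(5,5)·0.785^5·0.215^0 = 0.298091
Sum = 0.9912

0.9912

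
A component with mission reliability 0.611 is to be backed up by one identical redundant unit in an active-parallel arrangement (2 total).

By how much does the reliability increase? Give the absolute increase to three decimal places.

0.238

R_before = 0.611
R_after = 1 − (1 − 0.611)^2 = 0.849
ΔR = 0.849 − 0.611 = 0.238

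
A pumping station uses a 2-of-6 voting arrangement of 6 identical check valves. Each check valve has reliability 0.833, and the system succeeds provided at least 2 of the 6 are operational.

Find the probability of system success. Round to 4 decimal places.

0.9993

R = Σ_{i=2}^{6} C(6,i) p^i (1−p)^{6−i} with p = 0.833
C(6,2)·0.833^2·0.167^4 = 0.008096
C(6,3)·0.833^3·0.167^3 = 0.053841
C(6,4)·0.833^4·0.167^2 = 0.201421
C(6,5)·0.833^5·0.167^1 = 0.401877
C(6,6)·0.833^6·0.167^0 = 0.334095
Sum = 0.9993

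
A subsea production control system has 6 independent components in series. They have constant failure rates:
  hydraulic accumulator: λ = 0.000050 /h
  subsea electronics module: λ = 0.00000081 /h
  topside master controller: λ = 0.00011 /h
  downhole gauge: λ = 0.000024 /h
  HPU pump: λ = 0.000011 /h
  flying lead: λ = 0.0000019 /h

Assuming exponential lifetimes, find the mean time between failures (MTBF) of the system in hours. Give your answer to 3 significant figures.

5060

Series of exponential components: λ_sys = Σ λ_i
λ_sys = 0.000050 + 0.00000081 + 0.00011 + 0.000024 + 0.000011 + 0.0000019 = 1.9771e-04 /h
MTBF = 1 / λ_sys = 5060 h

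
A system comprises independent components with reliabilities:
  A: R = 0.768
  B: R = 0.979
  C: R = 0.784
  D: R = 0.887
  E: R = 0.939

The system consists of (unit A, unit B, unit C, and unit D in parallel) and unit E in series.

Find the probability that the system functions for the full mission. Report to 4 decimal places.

0.9389

Parallel (A, B, C, and D): 1 − (1 − 0.768000)(1 − 0.979000)(1 − 0.784000)(1 − 0.887000) = 0.999881
Series ([0.999881] and E): 0.999881 × 0.939000 = 0.9389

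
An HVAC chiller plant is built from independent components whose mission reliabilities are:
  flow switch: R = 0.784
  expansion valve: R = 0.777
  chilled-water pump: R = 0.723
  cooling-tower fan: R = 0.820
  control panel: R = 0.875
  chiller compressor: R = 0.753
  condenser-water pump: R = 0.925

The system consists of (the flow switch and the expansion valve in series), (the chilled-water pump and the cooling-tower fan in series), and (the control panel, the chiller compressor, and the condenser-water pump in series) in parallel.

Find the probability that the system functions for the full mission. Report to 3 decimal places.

Series (flow switch and expansion valve): 0.78400 × 0.77700 = 0.60917
Series (chilled-water pump and cooling-tower fan): 0.72300 × 0.82000 = 0.59286
Series (control panel, chiller compressor, and condenser-water pump): 0.87500 × 0.75300 × 0.92500 = 0.60946
Parallel ([0.60917], [0.59286], and [0.60946]): 1 − (1 − 0.60917)(1 − 0.59286)(1 − 0.60946) = 0.938

0.938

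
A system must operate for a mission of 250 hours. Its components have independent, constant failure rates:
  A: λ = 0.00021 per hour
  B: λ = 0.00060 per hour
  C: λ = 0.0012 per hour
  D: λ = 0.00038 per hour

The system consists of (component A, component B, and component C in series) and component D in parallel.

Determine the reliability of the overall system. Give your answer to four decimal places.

R(A) = exp(−0.00021 × 250) = 0.948854
R(B) = exp(−0.00060 × 250) = 0.860708
R(C) = exp(−0.0012 × 250) = 0.740818
R(D) = exp(−0.00038 × 250) = 0.909373
Series (A, B, and C): 0.948854 × 0.860708 × 0.740818 = 0.605016
Parallel ([0.605016] and D): 1 − (1 − 0.605016)(1 − 0.909373) = 0.9642

0.9642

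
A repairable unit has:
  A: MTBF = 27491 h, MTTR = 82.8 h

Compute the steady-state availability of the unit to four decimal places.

A(A) = MTBF/(MTBF+MTTR) = 27491/(27491+82.8) = 0.9970

0.9970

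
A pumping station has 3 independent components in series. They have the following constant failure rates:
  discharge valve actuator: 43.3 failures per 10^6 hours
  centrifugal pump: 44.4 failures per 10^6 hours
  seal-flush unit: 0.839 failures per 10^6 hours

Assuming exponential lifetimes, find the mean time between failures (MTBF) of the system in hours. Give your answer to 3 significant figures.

11300

Series of exponential components: λ_sys = Σ λ_i
λ_sys = 0.0000433 + 0.0000444 + 0.000000839 = 8.8539e-05 /h
MTBF = 1 / λ_sys = 11300 h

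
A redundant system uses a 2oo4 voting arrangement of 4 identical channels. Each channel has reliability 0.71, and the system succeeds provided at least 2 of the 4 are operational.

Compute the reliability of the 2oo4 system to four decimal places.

0.9237

R = Σ_{i=2}^{4} C(4,i) p^i (1−p)^{4−i} with p = 0.71
C(4,2)·0.71^2·0.29^2 = 0.254369
C(4,3)·0.71^3·0.29^1 = 0.415177
C(4,4)·0.71^4·0.29^0 = 0.254117
Sum = 0.9237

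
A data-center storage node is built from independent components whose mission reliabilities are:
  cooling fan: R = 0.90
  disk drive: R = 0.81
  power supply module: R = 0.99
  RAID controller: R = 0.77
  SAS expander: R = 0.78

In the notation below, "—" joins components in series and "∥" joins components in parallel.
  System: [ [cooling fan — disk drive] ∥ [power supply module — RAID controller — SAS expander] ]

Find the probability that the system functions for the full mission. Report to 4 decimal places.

0.8901

Series (cooling fan and disk drive): 0.900000 × 0.810000 = 0.729000
Series (power supply module, RAID controller, and SAS expander): 0.990000 × 0.770000 × 0.780000 = 0.594594
Parallel ([0.729000] and [0.594594]): 1 − (1 − 0.729000)(1 − 0.594594) = 0.8901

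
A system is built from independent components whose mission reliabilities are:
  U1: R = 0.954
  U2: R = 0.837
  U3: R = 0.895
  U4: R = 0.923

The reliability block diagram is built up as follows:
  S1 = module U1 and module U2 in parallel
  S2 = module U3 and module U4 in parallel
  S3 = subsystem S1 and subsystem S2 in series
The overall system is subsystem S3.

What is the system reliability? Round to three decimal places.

Parallel (U1 and U2): 1 − (1 − 0.95400)(1 − 0.83700) = 0.99250
Parallel (U3 and U4): 1 − (1 − 0.89500)(1 − 0.92300) = 0.99192
Series ([0.99250] and [0.99192]): 0.99250 × 0.99192 = 0.984

0.984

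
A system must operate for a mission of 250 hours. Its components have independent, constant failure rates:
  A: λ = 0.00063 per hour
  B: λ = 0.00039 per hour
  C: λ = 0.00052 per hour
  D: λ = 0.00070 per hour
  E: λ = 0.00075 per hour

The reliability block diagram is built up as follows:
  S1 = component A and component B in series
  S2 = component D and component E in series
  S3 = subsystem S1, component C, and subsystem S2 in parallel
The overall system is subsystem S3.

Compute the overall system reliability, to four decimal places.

0.9917

R(A) = exp(−0.00063 × 250) = 0.854277
R(B) = exp(−0.00039 × 250) = 0.907102
R(C) = exp(−0.00052 × 250) = 0.878095
R(D) = exp(−0.00070 × 250) = 0.839457
R(E) = exp(−0.00075 × 250) = 0.829029
Series (A and B): 0.854277 × 0.907102 = 0.774916
Series (D and E): 0.839457 × 0.829029 = 0.695934
Parallel ([0.774916], C, and [0.695934]): 1 − (1 − 0.774916)(1 − 0.878095)(1 − 0.695934) = 0.9917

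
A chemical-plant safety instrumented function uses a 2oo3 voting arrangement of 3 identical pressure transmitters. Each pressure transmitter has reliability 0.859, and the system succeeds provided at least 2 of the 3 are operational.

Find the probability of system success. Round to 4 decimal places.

0.9460

R = Σ_{i=2}^{3} C(3,i) p^i (1−p)^{3−i} with p = 0.859
C(3,2)·0.859^2·0.141^1 = 0.312124
C(3,3)·0.859^3·0.141^0 = 0.633840
Sum = 0.9460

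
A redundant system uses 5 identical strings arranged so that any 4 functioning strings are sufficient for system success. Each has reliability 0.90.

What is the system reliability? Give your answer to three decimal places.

0.919

R = Σ_{i=4}^{5} C(5,i) p^i (1−p)^{5−i} with p = 0.90
C(5,4)·0.90^4·0.10^1 = 0.32805
C(5,5)·0.90^5·0.10^0 = 0.59049
Sum = 0.919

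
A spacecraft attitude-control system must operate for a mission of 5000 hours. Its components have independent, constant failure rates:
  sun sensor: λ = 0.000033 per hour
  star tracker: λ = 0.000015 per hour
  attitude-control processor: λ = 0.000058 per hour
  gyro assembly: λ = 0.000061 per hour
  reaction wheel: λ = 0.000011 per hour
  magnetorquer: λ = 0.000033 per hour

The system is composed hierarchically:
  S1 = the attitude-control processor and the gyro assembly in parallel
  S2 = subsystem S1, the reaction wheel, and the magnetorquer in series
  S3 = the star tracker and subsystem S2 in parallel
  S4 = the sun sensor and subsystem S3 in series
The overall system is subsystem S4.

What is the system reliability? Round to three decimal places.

0.833

R(sun sensor) = exp(−0.000033 × 5000) = 0.84789
R(star tracker) = exp(−0.000015 × 5000) = 0.92774
R(attitude-control processor) = exp(−0.000058 × 5000) = 0.74826
R(gyro assembly) = exp(−0.000061 × 5000) = 0.73712
R(reaction wheel) = exp(−0.000011 × 5000) = 0.94649
R(magnetorquer) = exp(−0.000033 × 5000) = 0.84789
Parallel (attitude-control processor and gyro assembly): 1 − (1 − 0.74826)(1 − 0.73712) = 0.93382
Series ([0.93382], reaction wheel, and magnetorquer): 0.93382 × 0.94649 × 0.84789 = 0.74941
Parallel (star tracker and [0.74941]): 1 − (1 − 0.92774)(1 − 0.74941) = 0.98189
Series (sun sensor and [0.98189]): 0.84789 × 0.98189 = 0.833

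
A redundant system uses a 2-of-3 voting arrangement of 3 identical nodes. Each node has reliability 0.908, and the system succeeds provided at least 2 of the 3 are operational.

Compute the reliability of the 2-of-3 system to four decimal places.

R = Σ_{i=2}^{3} C(3,i) p^i (1−p)^{3−i} with p = 0.908
C(3,2)·0.908^2·0.092^1 = 0.227552
C(3,3)·0.908^3·0.092^0 = 0.748613
Sum = 0.9762

0.9762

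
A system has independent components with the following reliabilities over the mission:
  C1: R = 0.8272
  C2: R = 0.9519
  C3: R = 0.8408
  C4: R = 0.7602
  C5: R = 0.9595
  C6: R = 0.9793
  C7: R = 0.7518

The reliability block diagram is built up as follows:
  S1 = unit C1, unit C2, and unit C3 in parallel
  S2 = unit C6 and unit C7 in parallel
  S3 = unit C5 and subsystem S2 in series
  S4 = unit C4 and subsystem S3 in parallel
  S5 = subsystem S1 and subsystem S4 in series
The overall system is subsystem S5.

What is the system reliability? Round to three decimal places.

Parallel (C1, C2, and C3): 1 − (1 − 0.82720)(1 − 0.95190)(1 − 0.84080) = 0.99868
Parallel (C6 and C7): 1 − (1 − 0.97930)(1 − 0.75180) = 0.99486
Series (C5 and [0.99486]): 0.95950 × 0.99486 = 0.95457
Parallel (C4 and [0.95457]): 1 − (1 − 0.76020)(1 − 0.95457) = 0.98911
Series ([0.99868] and [0.98911]): 0.99868 × 0.98911 = 0.988

0.988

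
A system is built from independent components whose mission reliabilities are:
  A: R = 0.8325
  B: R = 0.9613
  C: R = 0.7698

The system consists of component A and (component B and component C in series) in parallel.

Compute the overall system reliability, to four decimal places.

Series (B and C): 0.961300 × 0.769800 = 0.740009
Parallel (A and [0.740009]): 1 − (1 − 0.832500)(1 − 0.740009) = 0.9565

0.9565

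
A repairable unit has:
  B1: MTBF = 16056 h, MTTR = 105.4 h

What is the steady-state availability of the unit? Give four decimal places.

0.9935

A(B1) = MTBF/(MTBF+MTTR) = 16056/(16056+105.4) = 0.9935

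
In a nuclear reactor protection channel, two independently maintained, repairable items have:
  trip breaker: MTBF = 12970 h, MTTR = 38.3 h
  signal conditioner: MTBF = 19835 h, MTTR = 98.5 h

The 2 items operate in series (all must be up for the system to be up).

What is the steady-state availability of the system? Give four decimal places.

A(trip breaker) = MTBF/(MTBF+MTTR) = 12970/(12970+38.3) = 0.997056
A(signal conditioner) = MTBF/(MTBF+MTTR) = 19835/(19835+98.5) = 0.995059
Series availability: 0.997056 × 0.995059 = 0.9921

0.9921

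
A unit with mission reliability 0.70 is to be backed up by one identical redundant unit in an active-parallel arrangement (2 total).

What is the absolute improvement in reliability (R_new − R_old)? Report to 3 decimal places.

0.210

R_before = 0.70
R_after = 1 − (1 − 0.70)^2 = 0.910
ΔR = 0.910 − 0.70 = 0.210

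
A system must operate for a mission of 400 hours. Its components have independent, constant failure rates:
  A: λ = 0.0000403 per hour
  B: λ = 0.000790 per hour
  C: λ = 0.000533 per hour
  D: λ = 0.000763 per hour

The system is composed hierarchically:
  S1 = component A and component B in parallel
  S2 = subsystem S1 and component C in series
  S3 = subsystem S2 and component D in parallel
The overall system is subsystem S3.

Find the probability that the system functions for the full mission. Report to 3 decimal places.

0.949

R(A) = exp(−0.0000403 × 400) = 0.98401
R(B) = exp(−0.000790 × 400) = 0.72906
R(C) = exp(−0.000533 × 400) = 0.80799
R(D) = exp(−0.000763 × 400) = 0.73698
Parallel (A and B): 1 − (1 − 0.98401)(1 − 0.72906) = 0.99567
Series ([0.99567] and C): 0.99567 × 0.80799 = 0.80449
Parallel ([0.80449] and D): 1 − (1 − 0.80449)(1 − 0.73698) = 0.949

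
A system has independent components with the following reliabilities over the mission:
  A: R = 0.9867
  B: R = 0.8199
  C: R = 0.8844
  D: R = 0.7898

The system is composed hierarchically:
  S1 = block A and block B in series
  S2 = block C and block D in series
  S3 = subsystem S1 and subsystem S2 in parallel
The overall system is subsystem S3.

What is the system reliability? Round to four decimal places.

0.9424

Series (A and B): 0.986700 × 0.819900 = 0.808995
Series (C and D): 0.884400 × 0.789800 = 0.698499
Parallel ([0.808995] and [0.698499]): 1 − (1 − 0.808995)(1 − 0.698499) = 0.9424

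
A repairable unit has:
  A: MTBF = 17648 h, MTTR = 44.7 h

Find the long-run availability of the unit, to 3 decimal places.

A(A) = MTBF/(MTBF+MTTR) = 17648/(17648+44.7) = 0.997

0.997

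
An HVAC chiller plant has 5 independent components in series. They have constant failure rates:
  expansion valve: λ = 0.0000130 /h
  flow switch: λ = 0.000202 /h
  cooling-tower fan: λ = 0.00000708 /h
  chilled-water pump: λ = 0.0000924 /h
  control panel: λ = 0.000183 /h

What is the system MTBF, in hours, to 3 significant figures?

Series of exponential components: λ_sys = Σ λ_i
λ_sys = 0.0000130 + 0.000202 + 0.00000708 + 0.0000924 + 0.000183 = 4.9748e-04 /h
MTBF = 1 / λ_sys = 2010 h

2010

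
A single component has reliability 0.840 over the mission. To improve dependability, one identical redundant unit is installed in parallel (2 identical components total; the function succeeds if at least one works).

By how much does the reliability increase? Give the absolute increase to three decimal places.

R_before = 0.840
R_after = 1 − (1 − 0.840)^2 = 0.974
ΔR = 0.974 − 0.840 = 0.134

0.134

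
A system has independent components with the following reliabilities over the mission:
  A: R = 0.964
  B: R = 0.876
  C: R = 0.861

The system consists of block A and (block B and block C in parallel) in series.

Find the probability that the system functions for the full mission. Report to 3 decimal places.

0.947

Parallel (B and C): 1 − (1 − 0.87600)(1 − 0.86100) = 0.98276
Series (A and [0.98276]): 0.96400 × 0.98276 = 0.947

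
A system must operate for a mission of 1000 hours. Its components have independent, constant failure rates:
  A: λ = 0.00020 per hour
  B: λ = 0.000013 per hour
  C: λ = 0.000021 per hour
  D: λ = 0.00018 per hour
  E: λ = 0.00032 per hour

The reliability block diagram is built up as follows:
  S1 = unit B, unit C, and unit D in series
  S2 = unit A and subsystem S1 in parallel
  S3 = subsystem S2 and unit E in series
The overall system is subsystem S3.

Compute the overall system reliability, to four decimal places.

0.7008

R(A) = exp(−0.00020 × 1000) = 0.818731
R(B) = exp(−0.000013 × 1000) = 0.987084
R(C) = exp(−0.000021 × 1000) = 0.979219
R(D) = exp(−0.00018 × 1000) = 0.835270
R(E) = exp(−0.00032 × 1000) = 0.726149
Series (B, C, and D): 0.987084 × 0.979219 × 0.835270 = 0.807348
Parallel (A and [0.807348]): 1 − (1 − 0.818731)(1 − 0.807348) = 0.965078
Series ([0.965078] and E): 0.965078 × 0.726149 = 0.7008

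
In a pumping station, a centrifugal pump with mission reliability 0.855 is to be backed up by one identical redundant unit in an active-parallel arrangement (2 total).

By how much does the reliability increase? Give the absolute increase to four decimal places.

0.1240

R_before = 0.855
R_after = 1 − (1 − 0.855)^2 = 0.9790
ΔR = 0.9790 − 0.855 = 0.1240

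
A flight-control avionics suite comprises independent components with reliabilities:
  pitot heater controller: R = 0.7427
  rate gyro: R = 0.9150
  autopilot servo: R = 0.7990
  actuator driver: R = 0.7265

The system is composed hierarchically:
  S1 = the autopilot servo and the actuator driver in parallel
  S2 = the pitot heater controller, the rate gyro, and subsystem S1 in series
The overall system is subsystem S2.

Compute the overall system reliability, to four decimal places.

Parallel (autopilot servo and actuator driver): 1 − (1 − 0.799000)(1 − 0.726500) = 0.945027
Series (pitot heater controller, rate gyro, and [0.945027]): 0.742700 × 0.915000 × 0.945027 = 0.6422

0.6422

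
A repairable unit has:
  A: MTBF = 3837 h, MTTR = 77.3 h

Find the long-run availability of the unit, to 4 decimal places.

0.9803

A(A) = MTBF/(MTBF+MTTR) = 3837/(3837+77.3) = 0.9803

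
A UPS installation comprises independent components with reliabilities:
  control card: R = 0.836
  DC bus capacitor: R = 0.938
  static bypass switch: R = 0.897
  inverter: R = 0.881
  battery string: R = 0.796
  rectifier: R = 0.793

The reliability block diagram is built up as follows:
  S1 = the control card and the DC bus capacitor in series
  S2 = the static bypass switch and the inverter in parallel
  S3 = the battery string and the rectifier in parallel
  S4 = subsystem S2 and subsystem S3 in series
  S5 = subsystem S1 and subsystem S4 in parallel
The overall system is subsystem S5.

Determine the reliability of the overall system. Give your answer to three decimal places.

0.988

Series (control card and DC bus capacitor): 0.83600 × 0.93800 = 0.78417
Parallel (static bypass switch and inverter): 1 − (1 − 0.89700)(1 − 0.88100) = 0.98774
Parallel (battery string and rectifier): 1 − (1 − 0.79600)(1 − 0.79300) = 0.95777
Series ([0.98774] and [0.95777]): 0.98774 × 0.95777 = 0.94603
Parallel ([0.78417] and [0.94603]): 1 − (1 − 0.78417)(1 − 0.94603) = 0.988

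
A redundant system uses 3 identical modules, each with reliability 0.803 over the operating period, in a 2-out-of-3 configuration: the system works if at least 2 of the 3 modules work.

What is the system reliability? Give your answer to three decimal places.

R = Σ_{i=2}^{3} C(3,i) p^i (1−p)^{3−i} with p = 0.803
C(3,2)·0.803^2·0.197^1 = 0.38108
C(3,3)·0.803^3·0.197^0 = 0.51778
Sum = 0.899

0.899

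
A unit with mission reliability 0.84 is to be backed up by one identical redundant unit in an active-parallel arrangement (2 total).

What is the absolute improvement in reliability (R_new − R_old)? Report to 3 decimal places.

R_before = 0.84
R_after = 1 − (1 − 0.84)^2 = 0.974
ΔR = 0.974 − 0.84 = 0.134

0.134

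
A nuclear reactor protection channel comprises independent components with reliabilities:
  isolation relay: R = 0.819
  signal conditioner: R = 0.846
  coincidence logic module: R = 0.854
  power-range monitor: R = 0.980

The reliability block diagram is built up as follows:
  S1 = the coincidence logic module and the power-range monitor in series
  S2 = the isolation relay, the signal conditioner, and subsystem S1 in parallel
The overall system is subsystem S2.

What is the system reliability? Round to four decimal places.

0.9955

Series (coincidence logic module and power-range monitor): 0.854000 × 0.980000 = 0.836920
Parallel (isolation relay, signal conditioner, and [0.836920]): 1 − (1 − 0.819000)(1 − 0.846000)(1 − 0.836920) = 0.9955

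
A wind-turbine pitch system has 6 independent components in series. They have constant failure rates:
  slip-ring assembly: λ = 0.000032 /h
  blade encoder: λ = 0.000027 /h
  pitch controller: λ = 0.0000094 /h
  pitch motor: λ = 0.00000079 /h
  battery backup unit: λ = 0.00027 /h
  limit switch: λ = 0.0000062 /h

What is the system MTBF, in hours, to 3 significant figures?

2900

Series of exponential components: λ_sys = Σ λ_i
λ_sys = 0.000032 + 0.000027 + 0.0000094 + 0.00000079 + 0.00027 + 0.0000062 = 3.4539e-04 /h
MTBF = 1 / λ_sys = 2900 h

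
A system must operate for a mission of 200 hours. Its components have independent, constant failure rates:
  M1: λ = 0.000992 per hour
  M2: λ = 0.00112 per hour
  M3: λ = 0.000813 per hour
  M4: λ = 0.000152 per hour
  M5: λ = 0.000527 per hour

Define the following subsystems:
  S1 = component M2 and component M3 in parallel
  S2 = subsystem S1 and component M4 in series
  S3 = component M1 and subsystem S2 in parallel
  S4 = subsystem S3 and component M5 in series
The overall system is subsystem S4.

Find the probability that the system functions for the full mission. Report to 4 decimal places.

0.8904

R(M1) = exp(−0.000992 × 200) = 0.820042
R(M2) = exp(−0.00112 × 200) = 0.799315
R(M3) = exp(−0.000813 × 200) = 0.849931
R(M4) = exp(−0.000152 × 200) = 0.970057
R(M5) = exp(−0.000527 × 200) = 0.899964
Parallel (M2 and M3): 1 − (1 − 0.799315)(1 − 0.849931) = 0.969883
Series ([0.969883] and M4): 0.969883 × 0.970057 = 0.940842
Parallel (M1 and [0.940842]): 1 − (1 − 0.820042)(1 − 0.940842) = 0.989354
Series ([0.989354] and M5): 0.989354 × 0.899964 = 0.8904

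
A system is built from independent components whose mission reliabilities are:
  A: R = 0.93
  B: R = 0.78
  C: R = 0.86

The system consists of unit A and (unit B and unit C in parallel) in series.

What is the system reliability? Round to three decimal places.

0.901

Parallel (B and C): 1 − (1 − 0.78000)(1 − 0.86000) = 0.96920
Series (A and [0.96920]): 0.93000 × 0.96920 = 0.901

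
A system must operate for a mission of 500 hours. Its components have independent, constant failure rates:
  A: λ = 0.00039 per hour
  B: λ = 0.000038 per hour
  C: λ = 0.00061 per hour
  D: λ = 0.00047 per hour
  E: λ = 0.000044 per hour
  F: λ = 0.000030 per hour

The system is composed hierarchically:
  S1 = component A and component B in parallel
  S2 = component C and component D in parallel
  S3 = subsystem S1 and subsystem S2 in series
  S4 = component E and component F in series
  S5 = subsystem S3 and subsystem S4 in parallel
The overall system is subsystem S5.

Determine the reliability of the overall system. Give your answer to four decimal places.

R(A) = exp(−0.00039 × 500) = 0.822835
R(B) = exp(−0.000038 × 500) = 0.981179
R(C) = exp(−0.00061 × 500) = 0.737123
R(D) = exp(−0.00047 × 500) = 0.790571
R(E) = exp(−0.000044 × 500) = 0.978240
R(F) = exp(−0.000030 × 500) = 0.985112
Parallel (A and B): 1 − (1 − 0.822835)(1 − 0.981179) = 0.996666
Parallel (C and D): 1 − (1 − 0.737123)(1 − 0.790571) = 0.944946
Series ([0.996666] and [0.944946]): 0.996666 × 0.944946 = 0.941796
Series (E and F): 0.978240 × 0.985112 = 0.963676
Parallel ([0.941796] and [0.963676]): 1 − (1 − 0.941796)(1 − 0.963676) = 0.9979

0.9979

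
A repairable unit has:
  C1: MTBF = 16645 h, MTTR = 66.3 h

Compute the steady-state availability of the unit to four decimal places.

0.9960

A(C1) = MTBF/(MTBF+MTTR) = 16645/(16645+66.3) = 0.9960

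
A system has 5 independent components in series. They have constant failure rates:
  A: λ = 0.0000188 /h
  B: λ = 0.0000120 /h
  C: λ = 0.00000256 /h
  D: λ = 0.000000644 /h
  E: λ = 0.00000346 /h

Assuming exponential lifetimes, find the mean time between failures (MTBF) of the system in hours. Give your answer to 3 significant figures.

Series of exponential components: λ_sys = Σ λ_i
λ_sys = 0.0000188 + 0.0000120 + 0.00000256 + 0.000000644 + 0.00000346 = 3.7464e-05 /h
MTBF = 1 / λ_sys = 26700 h

26700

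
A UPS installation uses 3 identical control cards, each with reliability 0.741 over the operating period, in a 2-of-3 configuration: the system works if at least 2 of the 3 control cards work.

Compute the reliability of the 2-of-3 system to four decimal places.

0.8335

R = Σ_{i=2}^{3} C(3,i) p^i (1−p)^{3−i} with p = 0.741
C(3,2)·0.741^2·0.259^1 = 0.426636
C(3,3)·0.741^3·0.259^0 = 0.406869
Sum = 0.8335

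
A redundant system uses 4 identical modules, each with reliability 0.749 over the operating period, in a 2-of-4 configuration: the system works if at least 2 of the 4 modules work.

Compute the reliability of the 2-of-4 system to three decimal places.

0.949

R = Σ_{i=2}^{4} C(4,i) p^i (1−p)^{4−i} with p = 0.749
C(4,2)·0.749^2·0.251^2 = 0.21206
C(4,3)·0.749^3·0.251^1 = 0.42187
C(4,4)·0.749^4·0.251^0 = 0.31472
Sum = 0.949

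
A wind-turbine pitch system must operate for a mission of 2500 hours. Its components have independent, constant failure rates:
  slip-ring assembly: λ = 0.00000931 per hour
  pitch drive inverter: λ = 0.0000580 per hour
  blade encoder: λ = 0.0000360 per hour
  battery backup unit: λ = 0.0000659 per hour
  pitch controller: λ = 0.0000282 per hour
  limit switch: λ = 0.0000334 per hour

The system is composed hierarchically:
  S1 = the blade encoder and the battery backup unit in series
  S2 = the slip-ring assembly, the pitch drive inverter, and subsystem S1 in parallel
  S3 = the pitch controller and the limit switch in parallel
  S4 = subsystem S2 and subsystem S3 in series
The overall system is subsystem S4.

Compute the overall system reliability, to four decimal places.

R(slip-ring assembly) = exp(−0.00000931 × 2500) = 0.976994
R(pitch drive inverter) = exp(−0.0000580 × 2500) = 0.865022
R(blade encoder) = exp(−0.0000360 × 2500) = 0.913931
R(battery backup unit) = exp(−0.0000659 × 2500) = 0.848106
R(pitch controller) = exp(−0.0000282 × 2500) = 0.931928
R(limit switch) = exp(−0.0000334 × 2500) = 0.919891
Series (blade encoder and battery backup unit): 0.913931 × 0.848106 = 0.775110
Parallel (slip-ring assembly, pitch drive inverter, and [0.775110]): 1 − (1 − 0.976994)(1 − 0.865022)(1 − 0.775110) = 0.999302
Parallel (pitch controller and limit switch): 1 − (1 − 0.931928)(1 − 0.919891) = 0.994547
Series ([0.999302] and [0.994547]): 0.999302 × 0.994547 = 0.9939

0.9939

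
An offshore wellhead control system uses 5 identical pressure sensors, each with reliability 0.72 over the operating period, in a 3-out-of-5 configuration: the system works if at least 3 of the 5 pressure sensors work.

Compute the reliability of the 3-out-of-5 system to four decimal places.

0.8624

R = Σ_{i=3}^{5} C(5,i) p^i (1−p)^{5−i} with p = 0.72
C(5,3)·0.72^3·0.28^2 = 0.292626
C(5,4)·0.72^4·0.28^1 = 0.376234
C(5,5)·0.72^5·0.28^0 = 0.193492
Sum = 0.8624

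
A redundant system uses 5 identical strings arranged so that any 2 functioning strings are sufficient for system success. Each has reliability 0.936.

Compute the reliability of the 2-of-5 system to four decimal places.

R = Σ_{i=2}^{5} C(5,i) p^i (1−p)^{5−i} with p = 0.936
C(5,2)·0.936^2·0.064^3 = 0.002297
C(5,3)·0.936^3·0.064^2 = 0.033588
C(5,4)·0.936^4·0.064^1 = 0.245614
C(5,5)·0.936^5·0.064^0 = 0.718421
Sum = 0.9999

0.9999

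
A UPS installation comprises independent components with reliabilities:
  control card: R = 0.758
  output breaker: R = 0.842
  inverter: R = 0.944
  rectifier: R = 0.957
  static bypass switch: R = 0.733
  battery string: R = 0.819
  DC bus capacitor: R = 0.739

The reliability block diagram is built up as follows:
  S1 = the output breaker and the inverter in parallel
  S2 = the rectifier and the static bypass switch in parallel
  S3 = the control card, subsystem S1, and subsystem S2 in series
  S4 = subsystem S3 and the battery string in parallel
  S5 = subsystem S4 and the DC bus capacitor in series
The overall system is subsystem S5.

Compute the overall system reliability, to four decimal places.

0.7046

Parallel (output breaker and inverter): 1 − (1 − 0.842000)(1 − 0.944000) = 0.991152
Parallel (rectifier and static bypass switch): 1 − (1 − 0.957000)(1 − 0.733000) = 0.988519
Series (control card, [0.991152], and [0.988519]): 0.758000 × 0.991152 × 0.988519 = 0.742668
Parallel ([0.742668] and battery string): 1 − (1 − 0.742668)(1 − 0.819000) = 0.953423
Series ([0.953423] and DC bus capacitor): 0.953423 × 0.739000 = 0.7046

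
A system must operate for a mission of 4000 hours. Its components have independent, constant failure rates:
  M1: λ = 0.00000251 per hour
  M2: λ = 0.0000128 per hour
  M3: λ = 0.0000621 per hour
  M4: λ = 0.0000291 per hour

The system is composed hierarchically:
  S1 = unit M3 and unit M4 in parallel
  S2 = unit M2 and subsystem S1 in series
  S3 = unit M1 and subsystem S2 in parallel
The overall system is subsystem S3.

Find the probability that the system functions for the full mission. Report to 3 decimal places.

R(M1) = exp(−0.00000251 × 4000) = 0.99001
R(M2) = exp(−0.0000128 × 4000) = 0.95009
R(M3) = exp(−0.0000621 × 4000) = 0.78005
R(M4) = exp(−0.0000291 × 4000) = 0.89012
Parallel (M3 and M4): 1 − (1 − 0.78005)(1 − 0.89012) = 0.97583
Series (M2 and [0.97583]): 0.95009 × 0.97583 = 0.92713
Parallel (M1 and [0.92713]): 1 − (1 − 0.99001)(1 − 0.92713) = 0.999

0.999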